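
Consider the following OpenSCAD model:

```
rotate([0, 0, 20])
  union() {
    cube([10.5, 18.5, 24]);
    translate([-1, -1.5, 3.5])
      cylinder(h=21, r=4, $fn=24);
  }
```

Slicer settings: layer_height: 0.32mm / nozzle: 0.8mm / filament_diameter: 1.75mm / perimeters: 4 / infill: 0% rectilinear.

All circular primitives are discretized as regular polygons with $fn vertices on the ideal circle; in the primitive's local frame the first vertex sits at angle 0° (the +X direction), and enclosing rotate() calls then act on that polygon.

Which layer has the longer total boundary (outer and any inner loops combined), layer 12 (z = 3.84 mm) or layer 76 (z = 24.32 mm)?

layer 12 (z = 3.84 mm)

Layer 12 (z = 3.84): the cube is present — its section is the full 10.5×18.5 rectangle (perimeter 58.00 mm); the cylinder at (-1, -1.5): section is a regular 24-gon, circumradius r=4 (perimeter = 2·24·4.000·sin(180°/24) = 25.06 mm); Merging all regions: the regions partially overlap (shared area 4.17 mm²), so the edge portions inside another operand are dropped and the merged outline is re-measured after clipping — boundary = 74.31 mm; (whole slice rotated 20° about Z — lengths, areas and connectivity unchanged). So its perimeter = 74.31 mm. Layer 76 (z = 24.32): the cube does not reach this height (z outside [0, 24]); the r=4 cylinder at (-1, -1.5) contributes a regular 24-gon of circumradius 4 (perimeter = 2·24·4.000·sin(180°/24) = 25.06 mm); Taking the union: only the r=4 cylinder at (-1, -1.5) is present, so the union is just that shape — boundary = 25.06 mm; (rotated 20° about Z; rotation is an isometry so areas/perimeters/island counts are preserved). So its perimeter = 25.06 mm. Layer 12 is larger (74.31 vs 25.06 mm).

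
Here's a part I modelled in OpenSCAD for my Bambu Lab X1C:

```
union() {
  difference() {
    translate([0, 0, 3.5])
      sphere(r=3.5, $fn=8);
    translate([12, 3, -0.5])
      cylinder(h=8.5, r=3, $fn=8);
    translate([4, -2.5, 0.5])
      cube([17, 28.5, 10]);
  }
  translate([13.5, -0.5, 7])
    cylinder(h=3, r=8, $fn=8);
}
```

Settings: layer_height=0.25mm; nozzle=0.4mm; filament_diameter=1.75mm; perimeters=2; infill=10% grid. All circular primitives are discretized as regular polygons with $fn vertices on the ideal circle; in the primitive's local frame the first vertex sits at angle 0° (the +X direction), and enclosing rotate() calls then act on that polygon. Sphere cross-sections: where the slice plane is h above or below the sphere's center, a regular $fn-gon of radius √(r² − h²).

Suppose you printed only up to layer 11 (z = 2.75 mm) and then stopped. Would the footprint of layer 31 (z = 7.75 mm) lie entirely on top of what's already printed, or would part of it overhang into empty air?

part overhangs

Compare the two slices. At z = 2.75: the sphere: section is a regular 8-gon, circumradius = √(r²−h²) = √(3.5²−0.75²) = 3.419 (area = (8/2)·3.419²·sin(360°/8) = 33.06 mm²); the cylinder at (12, 3): section is a regular 8-gon, circumradius r=3 (area = (8/2)·3.000²·sin(360°/8) = 25.46 mm²); the 17×28.5 cube at (4, -2.5) contributes its full rectangle (area 484.50 mm²); After the difference (first − rest): starting from the r=3.5 sphere (33.06 mm²), the r=3 cylinder at (12, 3) misses the remaining region (no effect); the 17×28.5 cube at (4, -2.5) misses the remaining region (no effect) — area = 33.06 mm²; the cylinder at (13.5, -0.5) does not reach this height (z outside [7, 10]); Merging all regions: only that combined region is present, so the union is just that shape — area = 33.06 mm². At z = 7.75: the sphere is absent (|z−center|=4.250 > r=3.5); the cylinder at (12, 3): section is a regular 8-gon, circumradius r=3 (area = (8/2)·3.000²·sin(360°/8) = 25.46 mm²); the cube at (4, -2.5) is present — its section is the full 17×28.5 rectangle (area 484.50 mm²); Taking the first minus the rest: the first operand is absent here, so nothing remains; the cylinder at (13.5, -0.5): section is a regular 8-gon, circumradius r=8 (area = (8/2)·8.000²·sin(360°/8) = 181.02 mm²); Taking the union: only the r=8 cylinder at (13.5, -0.5) is present, so the union is just that shape — area = 181.02 mm². Checking containment: at z = 7.75 the cross-section extends beyond the z = 2.75 cross-section by about 181.02 mm².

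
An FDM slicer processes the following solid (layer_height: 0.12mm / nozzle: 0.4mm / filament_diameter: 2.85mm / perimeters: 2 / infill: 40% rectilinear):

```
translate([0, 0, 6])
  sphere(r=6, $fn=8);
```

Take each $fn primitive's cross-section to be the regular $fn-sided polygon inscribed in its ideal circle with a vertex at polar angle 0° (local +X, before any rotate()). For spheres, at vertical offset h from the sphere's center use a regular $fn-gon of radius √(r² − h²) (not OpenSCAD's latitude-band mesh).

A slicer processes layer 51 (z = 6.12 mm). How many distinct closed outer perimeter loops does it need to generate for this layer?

1

At z = 6.12 mm: the r=6 sphere slices to a regular 8-gon of circumradius 5.999 (√(r²−h²) with h=0.12 from center). The result has 1 disconnected region.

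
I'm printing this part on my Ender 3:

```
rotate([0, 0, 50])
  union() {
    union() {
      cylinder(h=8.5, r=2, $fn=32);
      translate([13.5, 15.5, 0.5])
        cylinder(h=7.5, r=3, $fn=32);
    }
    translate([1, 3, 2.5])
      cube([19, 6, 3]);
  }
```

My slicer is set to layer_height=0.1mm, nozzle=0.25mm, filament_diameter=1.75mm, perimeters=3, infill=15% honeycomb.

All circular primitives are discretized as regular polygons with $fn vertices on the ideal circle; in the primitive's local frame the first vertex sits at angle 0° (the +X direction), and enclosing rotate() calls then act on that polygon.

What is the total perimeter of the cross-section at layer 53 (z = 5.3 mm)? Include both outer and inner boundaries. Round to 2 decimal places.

At z = 5.3 mm: the cylinder: section is a regular 32-gon, circumradius r=2 (perimeter = 2·32·2.000·sin(180°/32) = 12.55 mm); the r=3 cylinder at (13.5, 15.5) gives a regular 32-gon of circumradius 3 (constant along its height) (perimeter = 2·32·3.000·sin(180°/32) = 18.82 mm); Merging all regions: the 2 present regions are separate (no shared area or edge), so areas and boundary lengths simply add and each stays a separate island — boundary = 31.37 mm; the cube at (1, 3) is present — its section is the full 19×6 rectangle (perimeter 50.00 mm); Merging all regions: the 2 present regions are separate (no shared area or edge), so areas and boundary lengths simply add and each stays a separate island — boundary = 81.37 mm; (whole slice rotated 50° about Z — lengths, areas and connectivity unchanged). Overall, the cross-section has 3 separate islands. Total boundary length (outer) = 81.37 mm.

81.37 mm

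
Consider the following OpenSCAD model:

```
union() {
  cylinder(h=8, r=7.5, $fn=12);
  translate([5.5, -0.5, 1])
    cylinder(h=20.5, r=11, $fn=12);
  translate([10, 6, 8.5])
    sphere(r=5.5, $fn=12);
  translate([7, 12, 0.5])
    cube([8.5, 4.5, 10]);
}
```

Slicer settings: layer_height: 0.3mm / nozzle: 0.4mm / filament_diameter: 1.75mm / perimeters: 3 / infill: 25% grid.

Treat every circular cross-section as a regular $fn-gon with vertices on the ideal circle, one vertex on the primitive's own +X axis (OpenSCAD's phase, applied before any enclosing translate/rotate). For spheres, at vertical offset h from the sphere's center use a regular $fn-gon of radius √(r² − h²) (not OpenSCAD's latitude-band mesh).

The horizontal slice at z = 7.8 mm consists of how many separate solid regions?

2

At z = 7.8 mm: the r=7.5 cylinder gives a regular 12-gon of circumradius 7.5 (constant along its height); the r=11 cylinder at (5.5, -0.5) gives a regular 12-gon of circumradius 11 (constant along its height); the sphere at (10, 6): section is a regular 12-gon, circumradius = √(r²−h²) = √(5.5²−0.7²) = 5.455; the 8.5×4.5 cube at (7, 12) contributes its full rectangle; Combining (union): the regions partially overlap (shared area 216.82 mm²), so overlapping operands fuse into one piece — 2 connected regions. The result has 2 disconnected regions.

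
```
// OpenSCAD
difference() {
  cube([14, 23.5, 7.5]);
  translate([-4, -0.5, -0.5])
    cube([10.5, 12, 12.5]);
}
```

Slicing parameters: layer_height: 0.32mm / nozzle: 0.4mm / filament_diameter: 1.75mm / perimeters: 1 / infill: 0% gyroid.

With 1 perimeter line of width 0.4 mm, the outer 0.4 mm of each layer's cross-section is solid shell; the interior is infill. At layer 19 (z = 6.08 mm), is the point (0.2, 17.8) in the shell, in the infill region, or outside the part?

At z = 6.08 mm: the cube is present — its section is the full 14×23.5 rectangle; the 10.5×12 cube at (-4, -0.5) contributes its full rectangle; Taking the first minus the rest: starting from the 14×23.5 cube, the 10.5×12 cube at (-4, -0.5) partially overlaps it — only the 74.75 mm² overlap (of its 126.00 mm²) is removed, clipping the outline — 1 connected region. Overall, the cross-section is a single solid region. The nearest boundary edge runs (0.00, 11.50)→(0.00, 23.50); distance from the point to it = 0.20 mm. The point is inside the cross-section, 0.20 mm from the nearest boundary — within the 0.4 mm shell band (1 × 0.4).

shell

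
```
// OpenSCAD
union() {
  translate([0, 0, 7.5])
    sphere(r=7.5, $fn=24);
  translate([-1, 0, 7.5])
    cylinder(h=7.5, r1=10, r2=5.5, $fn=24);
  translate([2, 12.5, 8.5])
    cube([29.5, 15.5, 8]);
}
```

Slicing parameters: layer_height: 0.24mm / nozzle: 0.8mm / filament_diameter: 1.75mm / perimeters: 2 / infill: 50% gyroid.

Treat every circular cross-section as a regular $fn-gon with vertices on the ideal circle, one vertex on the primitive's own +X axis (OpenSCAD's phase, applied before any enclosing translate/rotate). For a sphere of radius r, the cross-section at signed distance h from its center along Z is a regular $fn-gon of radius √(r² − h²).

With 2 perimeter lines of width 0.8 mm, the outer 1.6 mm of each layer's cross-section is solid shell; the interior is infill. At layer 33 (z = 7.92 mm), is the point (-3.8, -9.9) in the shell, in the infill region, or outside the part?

At z = 7.92 mm: the r=7.5 sphere contributes a regular 24-gon of circumradius √(7.5²−0.42²) = 7.488; the cone at (-1, 0) (r1=10→r2=5.5) has section circumradius 9.748 here — a regular 24-gon; the cube at (2, 12.5) is not intersected at this z (z outside [8.5, 16.5]); Taking the union: the r=7.5 sphere lies entirely inside the cone at (-1, 0), so the union is just the cone at (-1, 0) — 1 connected region. Overall, the cross-section is a single solid region. The nearest boundary edge runs (-3.52, -9.42)→(-5.87, -8.44); distance from the point to it = 0.55 mm. The point is not inside any of the regions above, so it lies outside the cross-section (0.55 mm from the nearest boundary).

outside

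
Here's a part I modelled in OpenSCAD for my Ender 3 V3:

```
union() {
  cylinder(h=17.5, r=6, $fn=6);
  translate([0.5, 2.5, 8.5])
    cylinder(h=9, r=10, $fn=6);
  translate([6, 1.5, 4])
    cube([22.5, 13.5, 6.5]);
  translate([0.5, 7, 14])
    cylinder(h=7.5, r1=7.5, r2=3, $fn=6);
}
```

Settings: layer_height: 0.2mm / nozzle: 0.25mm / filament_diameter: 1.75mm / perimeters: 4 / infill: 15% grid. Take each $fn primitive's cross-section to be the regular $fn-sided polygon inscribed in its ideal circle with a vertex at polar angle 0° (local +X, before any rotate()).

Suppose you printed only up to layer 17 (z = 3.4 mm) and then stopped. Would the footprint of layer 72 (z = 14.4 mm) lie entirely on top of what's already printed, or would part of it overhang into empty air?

part overhangs

Compare the two slices. At z = 3.4: the r=6 cylinder contributes a regular 6-gon of circumradius 6 (area = (6/2)·6.000²·sin(360°/6) = 93.53 mm²); the cylinder at (0.5, 2.5) is absent (z outside [8.5, 17.5]); the cube at (6, 1.5) is not intersected at this z (z outside [4, 10.5]); the cone at (0.5, 7) does not reach this height (z outside [14, 21.5]); Combining (union): only the r=6 cylinder is present, so the union is just that shape — area = 93.53 mm². At z = 14.4: the cylinder: section is a regular 6-gon, circumradius r=6 (area = (6/2)·6.000²·sin(360°/6) = 93.53 mm²); the r=10 cylinder at (0.5, 2.5) gives a regular 6-gon of circumradius 10 (constant along its height) (area = (6/2)·10.000²·sin(360°/6) = 259.81 mm²); the cube at (6, 1.5) is not intersected at this z (z outside [4, 10.5]); the cone at (0.5, 7): at t=0.053 of its height the radius interpolates to r₁+(r₂−r₁)t = 7.260, giving a regular 6-gon of that circumradius (area = (6/2)·7.260²·sin(360°/6) = 136.94 mm²); Taking the union: the regions partially overlap — summed areas 490.28 mm² minus the doubly-counted overlap 212.41 mm² gives 277.86 mm² — area = 277.86 mm². Checking containment: at z = 14.4 the cross-section extends beyond the z = 3.4 cross-section by about 184.33 mm².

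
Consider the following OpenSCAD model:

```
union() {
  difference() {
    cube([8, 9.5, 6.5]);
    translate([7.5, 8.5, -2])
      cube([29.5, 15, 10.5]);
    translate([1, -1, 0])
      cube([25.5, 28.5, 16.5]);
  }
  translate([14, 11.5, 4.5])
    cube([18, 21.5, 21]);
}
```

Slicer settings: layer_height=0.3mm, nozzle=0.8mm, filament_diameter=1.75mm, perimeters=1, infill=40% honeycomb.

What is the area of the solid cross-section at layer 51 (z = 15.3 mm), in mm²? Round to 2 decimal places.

At z = 15.3 mm: the cube is not intersected at this z (z outside [0, 6.5]); the cube at (7.5, 8.5) is absent (z outside [-2, 8.5]); the cube at (1, -1) is present — its section is the full 25.5×28.5 rectangle (area 726.75 mm²); Taking the first minus the rest: the first operand is absent here, so nothing remains; the cube at (14, 11.5) (footprint 18×21.5) is included at this height (area 387.00 mm²); Merging all regions: only the 18×21.5 cube at (14, 11.5) is present, so the union is just that shape — area = 387.00 mm². Overall, the cross-section is a single solid region. Net area = 387.00 mm².

387.00 mm²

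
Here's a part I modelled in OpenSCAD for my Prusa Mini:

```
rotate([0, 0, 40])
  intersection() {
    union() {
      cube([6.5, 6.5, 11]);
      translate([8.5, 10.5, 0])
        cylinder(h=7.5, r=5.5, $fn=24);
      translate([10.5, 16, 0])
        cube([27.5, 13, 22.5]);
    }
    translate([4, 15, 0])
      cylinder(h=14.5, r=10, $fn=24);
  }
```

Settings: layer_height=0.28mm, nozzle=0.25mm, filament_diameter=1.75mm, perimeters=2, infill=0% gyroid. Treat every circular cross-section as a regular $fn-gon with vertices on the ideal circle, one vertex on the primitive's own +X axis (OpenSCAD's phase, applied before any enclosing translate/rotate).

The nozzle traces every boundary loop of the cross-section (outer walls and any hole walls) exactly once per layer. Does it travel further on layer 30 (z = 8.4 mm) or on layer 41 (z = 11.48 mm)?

layer 30 (z = 8.4 mm)

Layer 30 (z = 8.4): the cube is present — its section is the full 6.5×6.5 rectangle (perimeter 26.00 mm); the cylinder at (8.5, 10.5) is absent (z outside [0, 7.5]); the cube at (10.5, 16) is present — its section is the full 27.5×13 rectangle (perimeter 81.00 mm); Taking the union: the 2 present regions are separate (no shared area or edge), so areas and boundary lengths simply add and each stays a separate island — boundary = 107.00 mm; the cylinder at (4, 15): section is a regular 24-gon, circumradius r=10 (perimeter = 2·24·10.000·sin(180°/24) = 62.65 mm); Keeping only the common overlap: the r=10 cylinder at (4, 15) partially overlaps that combined region; clipping to the common part keeps 22.56 mm² — boundary = 32.33 mm; (rotated 40° about Z; rotation is an isometry so areas/perimeters/island counts are preserved). So its perimeter = 32.33 mm. Layer 41 (z = 11.48): the cube does not reach this height (z outside [0, 11]); the cylinder at (8.5, 10.5) is not intersected at this z (z outside [0, 7.5]); the cube at (10.5, 16) is present — its section is the full 27.5×13 rectangle (perimeter 81.00 mm); Combining (union): only the 27.5×13 cube at (10.5, 16) is present, so the union is just that shape — boundary = 81.00 mm; the r=10 cylinder at (4, 15) gives a regular 24-gon of circumradius 10 (constant along its height) (perimeter = 2·24·10.000·sin(180°/24) = 62.65 mm); Keeping only the common overlap: the r=10 cylinder at (4, 15) partially overlaps that combined region; clipping to the common part keeps 14.55 mm² — boundary = 17.42 mm; (rotated 40° about Z; rotation is an isometry so areas/perimeters/island counts are preserved). So its perimeter = 17.42 mm. Layer 30 is larger (32.33 vs 17.42 mm).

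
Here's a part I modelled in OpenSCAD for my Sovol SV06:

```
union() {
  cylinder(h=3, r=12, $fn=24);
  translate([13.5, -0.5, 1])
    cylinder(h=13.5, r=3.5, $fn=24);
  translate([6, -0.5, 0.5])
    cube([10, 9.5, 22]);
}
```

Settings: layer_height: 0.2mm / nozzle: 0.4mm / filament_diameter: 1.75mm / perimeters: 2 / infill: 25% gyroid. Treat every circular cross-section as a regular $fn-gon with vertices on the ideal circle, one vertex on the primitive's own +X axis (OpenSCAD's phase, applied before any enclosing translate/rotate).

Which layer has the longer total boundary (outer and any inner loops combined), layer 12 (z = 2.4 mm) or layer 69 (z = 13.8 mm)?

layer 12 (z = 2.4 mm)

Layer 12 (z = 2.4): the r=12 cylinder contributes a regular 24-gon of circumradius 12 (perimeter = 2·24·12.000·sin(180°/24) = 75.18 mm); the cylinder at (13.5, -0.5): section is a regular 24-gon, circumradius r=3.5 (perimeter = 2·24·3.500·sin(180°/24) = 21.93 mm); the 10×9.5 cube at (6, -0.5) contributes its full rectangle (perimeter 39.00 mm); Taking the union: the regions partially overlap (shared area 66.12 mm²), so the edge portions inside another operand are dropped and the merged outline is re-measured after clipping — boundary = 87.13 mm. So its perimeter = 87.13 mm. Layer 69 (z = 13.8): the cylinder is absent (z outside [0, 3]); the r=3.5 cylinder at (13.5, -0.5) gives a regular 24-gon of circumradius 3.5 (constant along its height) (perimeter = 2·24·3.500·sin(180°/24) = 21.93 mm); the 10×9.5 cube at (6, -0.5) contributes its full rectangle (perimeter 39.00 mm); Taking the union: the regions partially overlap (shared area 17.39 mm²), so the edge portions inside another operand are dropped and the merged outline is re-measured after clipping — boundary = 44.22 mm. So its perimeter = 44.22 mm. Layer 12 is larger (87.13 vs 44.22 mm).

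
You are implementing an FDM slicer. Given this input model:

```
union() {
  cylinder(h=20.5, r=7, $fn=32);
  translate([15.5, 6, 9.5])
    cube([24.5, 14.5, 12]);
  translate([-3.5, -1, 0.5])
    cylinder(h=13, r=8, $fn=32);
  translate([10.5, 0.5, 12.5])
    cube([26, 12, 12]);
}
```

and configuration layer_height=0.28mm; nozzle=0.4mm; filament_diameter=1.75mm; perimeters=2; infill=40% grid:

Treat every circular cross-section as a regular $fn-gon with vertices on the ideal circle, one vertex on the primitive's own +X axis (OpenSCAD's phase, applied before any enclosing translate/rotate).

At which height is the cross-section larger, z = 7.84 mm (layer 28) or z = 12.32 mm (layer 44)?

layer 44 (z = 12.32 mm)

Layer 28 (z = 7.84): the r=7 cylinder gives a regular 32-gon of circumradius 7 (constant along its height) (area = (32/2)·7.000²·sin(360°/32) = 152.95 mm²); the cube at (15.5, 6) is absent (z outside [9.5, 21.5]); the r=8 cylinder at (-3.5, -1) contributes a regular 32-gon of circumradius 8 (area = (32/2)·8.000²·sin(360°/32) = 199.77 mm²); the cube at (10.5, 0.5) is absent (z outside [12.5, 24.5]); Taking the union: the regions partially overlap — summed areas 352.72 mm² minus the doubly-counted overlap 120.36 mm² gives 232.37 mm² — area = 232.37 mm². So its area = 232.37 mm². Layer 44 (z = 12.32): the r=7 cylinder contributes a regular 32-gon of circumradius 7 (area = (32/2)·7.000²·sin(360°/32) = 152.95 mm²); the cube at (15.5, 6) (footprint 24.5×14.5) is included at this height (area 355.25 mm²); the r=8 cylinder at (-3.5, -1) contributes a regular 32-gon of circumradius 8 (area = (32/2)·8.000²·sin(360°/32) = 199.77 mm²); the cube at (10.5, 0.5) is not intersected at this z (z outside [12.5, 24.5]); Taking the union: the regions partially overlap — summed areas 707.97 mm² minus the doubly-counted overlap 120.36 mm² gives 587.62 mm² — area = 587.62 mm². So its area = 587.62 mm². Layer 44 is larger (587.62 vs 232.37 mm²).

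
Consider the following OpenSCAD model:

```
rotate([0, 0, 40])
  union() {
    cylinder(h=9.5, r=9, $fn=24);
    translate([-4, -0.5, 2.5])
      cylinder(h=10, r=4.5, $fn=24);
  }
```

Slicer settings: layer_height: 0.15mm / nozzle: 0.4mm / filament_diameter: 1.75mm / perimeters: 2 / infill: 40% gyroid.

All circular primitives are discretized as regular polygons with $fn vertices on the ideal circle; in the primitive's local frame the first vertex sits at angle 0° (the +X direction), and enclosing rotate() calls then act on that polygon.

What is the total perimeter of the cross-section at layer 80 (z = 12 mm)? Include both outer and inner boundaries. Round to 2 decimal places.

At z = 12 mm: the cylinder is absent (z outside [0, 9.5]); the cylinder at (-4, -0.5): section is a regular 24-gon, circumradius r=4.5 (perimeter = 2·24·4.500·sin(180°/24) = 28.19 mm); Taking the union: only the r=4.5 cylinder at (-4, -0.5) is present, so the union is just that shape — boundary = 28.19 mm; (rotated 40° about Z; rotation is an isometry so areas/perimeters/island counts are preserved). Overall, the cross-section is a single solid region. Total boundary length (outer) = 28.19 mm.

28.19 mm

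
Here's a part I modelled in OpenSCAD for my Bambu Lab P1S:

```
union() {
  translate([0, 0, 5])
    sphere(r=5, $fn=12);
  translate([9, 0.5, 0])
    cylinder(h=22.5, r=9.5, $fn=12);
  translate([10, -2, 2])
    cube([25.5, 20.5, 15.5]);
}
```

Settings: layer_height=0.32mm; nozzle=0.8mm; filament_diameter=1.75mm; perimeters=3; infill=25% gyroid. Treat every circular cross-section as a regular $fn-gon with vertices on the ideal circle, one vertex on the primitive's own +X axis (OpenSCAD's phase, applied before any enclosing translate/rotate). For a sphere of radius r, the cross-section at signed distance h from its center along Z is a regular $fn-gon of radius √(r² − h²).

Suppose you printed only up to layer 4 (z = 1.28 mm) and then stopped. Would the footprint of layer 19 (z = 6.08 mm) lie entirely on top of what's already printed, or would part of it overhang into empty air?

Compare the two slices. At z = 1.28: the r=5 sphere slices to a regular 12-gon of circumradius 3.341 (√(r²−h²) with h=3.72 from center) (area = (12/2)·3.341²·sin(360°/12) = 33.48 mm²); the cylinder at (9, 0.5): section is a regular 12-gon, circumradius r=9.5 (area = (12/2)·9.500²·sin(360°/12) = 270.75 mm²); the cube at (10, -2) does not reach this height (z outside [2, 17.5]); Combining (union): the regions partially overlap — summed areas 304.23 mm² minus the doubly-counted overlap 17.07 mm² gives 287.17 mm² — area = 287.17 mm². At z = 6.08: the sphere: section is a regular 12-gon, circumradius = √(r²−h²) = √(5²−1.08²) = 4.882 (area = (12/2)·4.882²·sin(360°/12) = 71.50 mm²); the cylinder at (9, 0.5): section is a regular 12-gon, circumradius r=9.5 (area = (12/2)·9.500²·sin(360°/12) = 270.75 mm²); the 25.5×20.5 cube at (10, -2) contributes its full rectangle (area 522.75 mm²); Merging all regions: the regions partially overlap — summed areas 865.00 mm² minus the doubly-counted overlap 113.03 mm² gives 751.97 mm² — area = 751.97 mm². Checking containment: at z = 6.08 the cross-section extends beyond the z = 1.28 cross-section by about 464.80 mm².

part overhangs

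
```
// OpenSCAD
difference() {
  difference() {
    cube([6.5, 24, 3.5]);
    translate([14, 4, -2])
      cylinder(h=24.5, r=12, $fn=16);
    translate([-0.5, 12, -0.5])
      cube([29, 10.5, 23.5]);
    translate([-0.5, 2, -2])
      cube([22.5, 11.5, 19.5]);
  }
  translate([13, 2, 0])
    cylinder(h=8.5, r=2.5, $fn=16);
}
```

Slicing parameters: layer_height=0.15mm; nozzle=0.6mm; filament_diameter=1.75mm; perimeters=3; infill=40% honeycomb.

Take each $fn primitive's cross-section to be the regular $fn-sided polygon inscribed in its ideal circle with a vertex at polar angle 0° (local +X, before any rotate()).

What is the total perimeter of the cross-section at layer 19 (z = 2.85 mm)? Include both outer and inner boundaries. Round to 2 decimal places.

At z = 2.85 mm: the cube is present — its section is the full 6.5×24 rectangle (perimeter 61.00 mm); the r=12 cylinder at (14, 4) gives a regular 16-gon of circumradius 12 (constant along its height) (perimeter = 2·16·12.000·sin(180°/16) = 74.91 mm); the cube at (-0.5, 12) (footprint 29×10.5) is included at this height (perimeter 79.00 mm); the cube at (-0.5, 2) is present — its section is the full 22.5×11.5 rectangle (perimeter 68.00 mm); Taking the first minus the rest: starting from the 6.5×24 cube, the r=12 cylinder at (14, 4) partially overlaps it — only the 44.20 mm² overlap (of its 440.85 mm²) is removed, clipping the outline; the 29×10.5 cube at (-0.5, 12) partially overlaps it — only the 67.37 mm² overlap (of its 304.50 mm²) is removed, clipping the outline; the 22.5×11.5 cube at (-0.5, 2) partially overlaps it — only the 29.49 mm² overlap (of its 258.75 mm²) is removed, clipping the outline — boundary = 25.23 mm; the r=2.5 cylinder at (13, 2) contributes a regular 16-gon of circumradius 2.5 (perimeter = 2·16·2.500·sin(180°/16) = 15.61 mm); After the difference (first − rest): starting from that combined region, the r=2.5 cylinder at (13, 2) misses the remaining region (no effect) — boundary = 25.23 mm. Overall, the cross-section has 2 separate islands. Total boundary length (outer) = 25.23 mm.

25.23 mm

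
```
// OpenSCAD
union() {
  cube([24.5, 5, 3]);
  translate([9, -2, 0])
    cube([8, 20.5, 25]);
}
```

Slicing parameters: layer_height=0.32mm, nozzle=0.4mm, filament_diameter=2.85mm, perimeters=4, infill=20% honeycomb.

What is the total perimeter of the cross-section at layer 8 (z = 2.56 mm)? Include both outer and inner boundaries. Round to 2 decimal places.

At z = 2.56 mm: the cube (footprint 24.5×5) is included at this height (perimeter 59.00 mm); the cube at (9, -2) is present — its section is the full 8×20.5 rectangle (perimeter 57.00 mm); Combining (union): the regions partially overlap (shared area 40.00 mm²), so the edge portions inside another operand are dropped and the merged outline is re-measured after clipping — boundary = 90.00 mm. Overall, the cross-section is a single solid region. Total boundary length (outer) = 90.00 mm.

90.00 mm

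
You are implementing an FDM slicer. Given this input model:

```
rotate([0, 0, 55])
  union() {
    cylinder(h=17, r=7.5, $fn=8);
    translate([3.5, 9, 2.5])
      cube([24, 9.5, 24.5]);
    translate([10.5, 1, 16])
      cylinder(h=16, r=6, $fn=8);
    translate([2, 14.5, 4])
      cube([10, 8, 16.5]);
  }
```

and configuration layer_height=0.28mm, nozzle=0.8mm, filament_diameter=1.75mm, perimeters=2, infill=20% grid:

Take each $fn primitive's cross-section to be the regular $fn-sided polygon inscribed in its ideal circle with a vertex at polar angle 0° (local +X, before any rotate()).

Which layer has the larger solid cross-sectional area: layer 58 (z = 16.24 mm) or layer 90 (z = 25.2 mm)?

Layer 58 (z = 16.24): the r=7.5 cylinder contributes a regular 8-gon of circumradius 7.5 (area = (8/2)·7.500²·sin(360°/8) = 159.10 mm²); the 24×9.5 cube at (3.5, 9) contributes its full rectangle (area 228.00 mm²); the r=6 cylinder at (10.5, 1) contributes a regular 8-gon of circumradius 6 (area = (8/2)·6.000²·sin(360°/8) = 101.82 mm²); the 10×8 cube at (2, 14.5) contributes its full rectangle (area 80.00 mm²); Combining (union): the regions partially overlap — summed areas 568.92 mm² minus the doubly-counted overlap 44.66 mm² gives 524.27 mm² — area = 524.27 mm²; (rotated 55° about Z; rotation is an isometry so areas/perimeters/island counts are preserved). So its area = 524.27 mm². Layer 90 (z = 25.2): the cylinder is not intersected at this z (z outside [0, 17]); the cube at (3.5, 9) (footprint 24×9.5) is included at this height (area 228.00 mm²); the cylinder at (10.5, 1): section is a regular 8-gon, circumradius r=6 (area = (8/2)·6.000²·sin(360°/8) = 101.82 mm²); the cube at (2, 14.5) is absent (z outside [4, 20.5]); Combining (union): the 2 present regions are separate (no shared area or edge), so areas and boundary lengths simply add and each stays a separate island — area = 329.82 mm²; (whole slice rotated 55° about Z — lengths, areas and connectivity unchanged). So its area = 329.82 mm². Layer 58 is larger (524.27 vs 329.82 mm²).

layer 58 (z = 16.24 mm)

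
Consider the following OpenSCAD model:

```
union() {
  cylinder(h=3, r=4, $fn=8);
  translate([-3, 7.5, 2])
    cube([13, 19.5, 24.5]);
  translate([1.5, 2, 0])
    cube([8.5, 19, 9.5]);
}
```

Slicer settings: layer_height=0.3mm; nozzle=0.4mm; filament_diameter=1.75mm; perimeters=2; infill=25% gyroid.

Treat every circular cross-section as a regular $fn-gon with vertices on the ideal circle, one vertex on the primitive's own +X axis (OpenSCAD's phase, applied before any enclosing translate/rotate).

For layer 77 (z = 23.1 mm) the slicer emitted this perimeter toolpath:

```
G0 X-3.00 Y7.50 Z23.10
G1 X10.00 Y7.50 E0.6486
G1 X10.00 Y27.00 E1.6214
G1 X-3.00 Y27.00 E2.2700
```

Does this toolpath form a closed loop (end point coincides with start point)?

no

Start point (G0): (-3.00, 7.50). End point (last G1): the path does not return to the start — open.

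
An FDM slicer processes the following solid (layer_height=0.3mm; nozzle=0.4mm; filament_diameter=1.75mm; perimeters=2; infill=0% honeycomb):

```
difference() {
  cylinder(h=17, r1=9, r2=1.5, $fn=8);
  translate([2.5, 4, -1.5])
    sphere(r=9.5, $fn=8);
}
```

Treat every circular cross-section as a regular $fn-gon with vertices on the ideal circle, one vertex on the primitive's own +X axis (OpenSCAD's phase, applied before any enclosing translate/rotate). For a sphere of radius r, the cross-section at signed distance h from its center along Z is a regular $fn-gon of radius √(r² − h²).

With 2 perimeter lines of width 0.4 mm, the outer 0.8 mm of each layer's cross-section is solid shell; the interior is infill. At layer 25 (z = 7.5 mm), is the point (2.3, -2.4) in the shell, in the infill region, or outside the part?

infill

At z = 7.5 mm: the cone (r1=9→r2=1.5) has section circumradius 5.691 here — a regular 8-gon; the r=9.5 sphere at (2.5, 4) contributes a regular 8-gon of circumradius √(9.5²−9²) = 3.041; Subtracting the remaining from the first: starting from the cone, the r=9.5 sphere at (2.5, 4) partially overlaps it — only the 15.49 mm² overlap (of its 26.16 mm²) is removed, clipping the outline — 1 connected region. Overall, the cross-section is a single solid region. The nearest boundary edge runs (4.02, -4.02)→(-0.00, -5.69); distance from the point to it = 2.16 mm. The point is inside the cross-section and 2.16 mm from the nearest boundary — more than the 0.8 mm shell width (2 × 0.4), so it's in the infill interior.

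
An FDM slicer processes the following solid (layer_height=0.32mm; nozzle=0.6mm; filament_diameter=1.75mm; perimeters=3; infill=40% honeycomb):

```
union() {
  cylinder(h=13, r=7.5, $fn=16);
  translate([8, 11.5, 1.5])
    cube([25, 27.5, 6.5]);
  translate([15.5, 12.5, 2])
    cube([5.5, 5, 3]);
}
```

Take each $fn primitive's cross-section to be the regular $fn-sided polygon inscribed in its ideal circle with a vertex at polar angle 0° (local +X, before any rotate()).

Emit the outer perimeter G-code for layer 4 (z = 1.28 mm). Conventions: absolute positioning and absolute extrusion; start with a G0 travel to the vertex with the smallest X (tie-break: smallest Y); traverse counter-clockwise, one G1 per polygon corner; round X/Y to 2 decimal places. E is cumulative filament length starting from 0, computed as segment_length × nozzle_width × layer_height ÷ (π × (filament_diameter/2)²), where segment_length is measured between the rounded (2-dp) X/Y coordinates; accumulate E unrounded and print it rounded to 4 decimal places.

At z = 1.28 mm: the r=7.5 cylinder contributes a regular 16-gon of circumradius 7.5; the cube at (8, 11.5) does not reach this height (z outside [1.5, 8]); the cube at (15.5, 12.5) is absent (z outside [2, 5]); Merging all regions: only the r=7.5 cylinder is present, so the union is just that shape — 1 connected region. The outline is a single polygon with 16 vertices. Extrusion per mm of travel: 0.6 × 0.32 / (π × 0.875²) = 0.079824. Accumulating E over each segment gives final E = 3.7371.

G0 X-7.50 Y0.00 Z1.28
G1 X-6.93 Y-2.87 E0.2336
G1 X-5.30 Y-5.30 E0.4671
G1 X-2.87 Y-6.93 E0.7007
G1 X0.00 Y-7.50 E0.9343
G1 X2.87 Y-6.93 E1.1679
G1 X5.30 Y-5.30 E1.4014
G1 X6.93 Y-2.87 E1.6350
G1 X7.50 Y0.00 E1.8686
G1 X6.93 Y2.87 E2.1021
G1 X5.30 Y5.30 E2.3357
G1 X2.87 Y6.93 E2.5693
G1 X0.00 Y7.50 E2.8028
G1 X-2.87 Y6.93 E3.0364
G1 X-5.30 Y5.30 E3.2700
G1 X-6.93 Y2.87 E3.5036
G1 X-7.50 Y0.00 E3.7371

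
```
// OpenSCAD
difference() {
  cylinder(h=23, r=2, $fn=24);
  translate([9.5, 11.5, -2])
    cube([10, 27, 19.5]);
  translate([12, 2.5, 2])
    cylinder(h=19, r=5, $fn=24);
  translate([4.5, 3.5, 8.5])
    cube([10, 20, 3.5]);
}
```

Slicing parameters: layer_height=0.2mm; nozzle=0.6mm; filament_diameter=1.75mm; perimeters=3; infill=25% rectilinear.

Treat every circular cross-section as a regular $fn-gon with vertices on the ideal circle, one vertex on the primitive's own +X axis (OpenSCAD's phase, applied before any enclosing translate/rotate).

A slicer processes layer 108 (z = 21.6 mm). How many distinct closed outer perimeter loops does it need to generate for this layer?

At z = 21.6 mm: the cylinder: section is a regular 24-gon, circumradius r=2; the cube at (9.5, 11.5) is absent (z outside [-2, 17.5]); the cylinder at (12, 2.5) does not reach this height (z outside [2, 21]); the cube at (4.5, 3.5) is not intersected at this z (z outside [8.5, 12]); Taking the first minus the rest: none of the subtracted shapes is present at this height, so the r=2 cylinder is unchanged — 1 connected region. The result has 1 disconnected region.

1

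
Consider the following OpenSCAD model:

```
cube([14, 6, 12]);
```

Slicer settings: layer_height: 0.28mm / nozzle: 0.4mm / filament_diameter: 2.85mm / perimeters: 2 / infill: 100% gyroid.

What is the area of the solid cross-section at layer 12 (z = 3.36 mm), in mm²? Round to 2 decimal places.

At z = 3.36 mm: the cube (footprint 14×6) is included at this height (area 84.00 mm²). Overall, the cross-section is a single solid region. Net area = 84.00 mm².

84.00 mm²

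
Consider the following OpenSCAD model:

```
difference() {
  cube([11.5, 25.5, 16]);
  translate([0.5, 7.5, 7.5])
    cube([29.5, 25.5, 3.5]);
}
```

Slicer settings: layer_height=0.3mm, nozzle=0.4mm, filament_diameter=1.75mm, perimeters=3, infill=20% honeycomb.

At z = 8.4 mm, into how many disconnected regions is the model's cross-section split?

1

At z = 8.4 mm: the cube (footprint 11.5×25.5) is included at this height; the cube at (0.5, 7.5) (footprint 29.5×25.5) is included at this height; Taking the first minus the rest: starting from the 11.5×25.5 cube, the 29.5×25.5 cube at (0.5, 7.5) partially overlaps it — only the 198.00 mm² overlap (of its 752.25 mm²) is removed, clipping the outline — 1 connected region. The result has 1 disconnected region.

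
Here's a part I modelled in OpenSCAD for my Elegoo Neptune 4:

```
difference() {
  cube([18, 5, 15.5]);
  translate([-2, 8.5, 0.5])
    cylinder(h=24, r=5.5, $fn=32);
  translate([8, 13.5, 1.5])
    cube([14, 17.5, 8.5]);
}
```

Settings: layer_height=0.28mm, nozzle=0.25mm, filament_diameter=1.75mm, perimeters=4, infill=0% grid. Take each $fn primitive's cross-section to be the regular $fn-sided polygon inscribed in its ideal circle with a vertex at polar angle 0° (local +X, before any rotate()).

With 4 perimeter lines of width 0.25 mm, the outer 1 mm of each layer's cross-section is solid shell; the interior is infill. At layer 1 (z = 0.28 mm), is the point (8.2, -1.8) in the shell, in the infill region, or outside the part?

At z = 0.28 mm: the 18×5 cube contributes its full rectangle; the cylinder at (-2, 8.5) is absent (z outside [0.5, 24.5]); the cube at (8, 13.5) is absent (z outside [1.5, 10]); Taking the first minus the rest: none of the subtracted shapes is present at this height, so the 18×5 cube is unchanged — 1 connected region. Overall, the cross-section is a single solid region. The nearest boundary edge runs (0.00, 0.00)→(18.00, 0.00); distance from the point to it = 1.80 mm. The point is not inside any of the regions above, so it lies outside the cross-section (1.80 mm from the nearest boundary).

outside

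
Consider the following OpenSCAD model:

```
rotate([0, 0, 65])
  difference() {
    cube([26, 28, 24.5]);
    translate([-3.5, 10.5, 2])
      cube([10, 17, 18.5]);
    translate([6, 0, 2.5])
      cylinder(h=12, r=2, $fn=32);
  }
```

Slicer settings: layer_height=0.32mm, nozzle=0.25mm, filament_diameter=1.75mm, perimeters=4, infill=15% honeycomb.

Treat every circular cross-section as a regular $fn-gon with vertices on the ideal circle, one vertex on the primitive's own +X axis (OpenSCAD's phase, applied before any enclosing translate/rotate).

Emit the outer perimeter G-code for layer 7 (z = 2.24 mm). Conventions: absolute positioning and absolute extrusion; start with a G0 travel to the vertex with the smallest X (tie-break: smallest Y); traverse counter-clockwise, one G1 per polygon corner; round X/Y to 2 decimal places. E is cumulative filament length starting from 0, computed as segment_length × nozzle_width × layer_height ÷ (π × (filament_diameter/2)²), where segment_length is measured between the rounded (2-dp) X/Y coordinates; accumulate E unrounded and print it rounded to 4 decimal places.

At z = 2.24 mm: the 26×28 cube contributes its full rectangle; the cube at (-3.5, 10.5) (footprint 10×17) is included at this height; the cylinder at (6, 0) does not reach this height (z outside [2.5, 14.5]); After the difference (first − rest): starting from the 26×28 cube, the 10×17 cube at (-3.5, 10.5) partially overlaps it — only the 110.50 mm² overlap (of its 170.00 mm²) is removed, clipping the outline — 1 connected region; (rotated 65° about Z; rotation is an isometry so areas/perimeters/island counts are preserved). The outline is a single polygon with 8 vertices. Extrusion per mm of travel: 0.25 × 0.32 / (π × 0.875²) = 0.033260. Accumulating E over each segment gives final E = 4.0250.

G0 X-25.38 Y11.83 Z2.24
G1 X-24.92 Y11.62 E0.0168
G1 X-22.18 Y17.51 E0.2329
G1 X-6.77 Y10.33 E0.7983
G1 X-9.52 Y4.44 E1.0145
G1 X0.00 Y0.00 E1.3639
G1 X10.99 Y23.56 E2.2286
G1 X-14.39 Y35.40 E3.1601
G1 X-25.38 Y11.83 E4.0250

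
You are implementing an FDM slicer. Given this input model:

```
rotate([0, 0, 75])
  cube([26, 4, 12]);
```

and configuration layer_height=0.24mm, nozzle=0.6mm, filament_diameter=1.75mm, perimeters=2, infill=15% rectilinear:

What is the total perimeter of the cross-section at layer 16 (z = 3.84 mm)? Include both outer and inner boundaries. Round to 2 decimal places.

At z = 3.84 mm: the 26×4 cube contributes its full rectangle (perimeter 60.00 mm); (whole slice rotated 75° about Z — lengths, areas and connectivity unchanged). Overall, the cross-section is a single solid region. Total boundary length (outer) = 60.00 mm.

60.00 mm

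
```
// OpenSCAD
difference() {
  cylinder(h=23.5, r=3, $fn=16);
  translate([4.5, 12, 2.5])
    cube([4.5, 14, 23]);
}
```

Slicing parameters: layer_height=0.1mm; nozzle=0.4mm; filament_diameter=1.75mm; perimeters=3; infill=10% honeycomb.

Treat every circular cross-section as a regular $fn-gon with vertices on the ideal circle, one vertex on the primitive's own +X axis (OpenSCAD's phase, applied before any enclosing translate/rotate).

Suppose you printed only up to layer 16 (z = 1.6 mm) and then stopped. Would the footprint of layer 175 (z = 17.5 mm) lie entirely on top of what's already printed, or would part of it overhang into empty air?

entirely on top

Compare the two slices. At z = 1.6: the r=3 cylinder contributes a regular 16-gon of circumradius 3 (area = (16/2)·3.000²·sin(360°/16) = 27.55 mm²); the cube at (4.5, 12) is not intersected at this z (z outside [2.5, 25.5]); Taking the first minus the rest: none of the subtracted shapes is present at this height, so the r=3 cylinder is unchanged — area = 27.55 mm². At z = 17.5: the cylinder: section is a regular 16-gon, circumradius r=3 (area = (16/2)·3.000²·sin(360°/16) = 27.55 mm²); the cube at (4.5, 12) (footprint 4.5×14) is included at this height (area 63.00 mm²); Subtracting the remaining from the first: starting from the r=3 cylinder (27.55 mm²), the 4.5×14 cube at (4.5, 12) misses the remaining region (no effect) — area = 27.55 mm². Checking containment: the cross-section at z = 17.5 is a subset of the cross-section at z = 1.6.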